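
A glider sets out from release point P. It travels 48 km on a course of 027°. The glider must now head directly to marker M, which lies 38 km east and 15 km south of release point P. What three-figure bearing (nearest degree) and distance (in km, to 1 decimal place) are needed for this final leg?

Leg 1 (027°, 48 km): east 48 sin 27° = 21.79, north 48 cos 27° = 42.77
Current position: (21.79, 42.77). Target: (38, -15). Remaining: Δeast = 16.21, Δnorth = -57.77.
Bearing = atan2(16.21, -57.77) mod 360° = 164.33°; distance = √((16.21)² + (-57.77)²) = 59.999 km.

164°, 60.0 km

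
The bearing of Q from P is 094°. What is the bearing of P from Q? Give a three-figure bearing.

Back-bearing = 094° + 180° = 274°.

274°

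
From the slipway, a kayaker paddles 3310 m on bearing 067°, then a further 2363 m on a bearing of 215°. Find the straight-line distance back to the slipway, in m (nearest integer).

1809 m

Leg 1 (067°, 3310 m): east 3310 sin 67° = 3046.87, north 3310 cos 67° = 1293.32
Leg 2 (215°, 2363 m): east 2363 sin 215° = -1355.36, north 2363 cos 215° = -1935.66
Net: 1691.51 east, -642.34 north. Distance = √((1691.51)² + (-642.34)²) = 1809.365 m.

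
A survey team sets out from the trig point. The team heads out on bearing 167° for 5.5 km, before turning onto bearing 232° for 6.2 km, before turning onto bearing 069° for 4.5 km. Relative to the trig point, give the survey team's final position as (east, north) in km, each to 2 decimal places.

(0.55, -7.56)

Leg 1 (167°, 5.5 km): east 5.5 sin 167° = 1.24, north 5.5 cos 167° = -5.36
Leg 2 (232°, 6.2 km): east 6.2 sin 232° = -4.89, north 6.2 cos 232° = -3.82
Leg 3 (069°, 4.5 km): east 4.5 sin 69° = 4.20, north 4.5 cos 69° = 1.61
Summing: 0.55 km east, -7.56 km north → (0.55, -7.56).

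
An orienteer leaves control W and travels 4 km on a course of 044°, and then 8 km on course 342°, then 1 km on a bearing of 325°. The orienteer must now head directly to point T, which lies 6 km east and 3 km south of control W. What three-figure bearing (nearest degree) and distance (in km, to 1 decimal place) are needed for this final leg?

156°, 15.6 km

Leg 1 (044°, 4 km): east 4 sin 44° = 2.78, north 4 cos 44° = 2.88
Leg 2 (342°, 8 km): east 8 sin 342° = -2.47, north 8 cos 342° = 7.61
Leg 3 (325°, 1 km): east 1 sin 325° = -0.57, north 1 cos 325° = 0.82
Current position: (-0.27, 11.30). Target: (6, -3). Remaining: Δeast = 6.27, Δnorth = -14.30.
Bearing = atan2(6.27, -14.30) mod 360° = 156.34°; distance = √((6.27)² + (-14.30)²) = 15.618 km.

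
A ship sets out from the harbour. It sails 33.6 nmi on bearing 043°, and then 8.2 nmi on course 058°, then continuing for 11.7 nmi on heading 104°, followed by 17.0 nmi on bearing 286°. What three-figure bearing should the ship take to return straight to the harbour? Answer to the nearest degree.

219°

Leg 1 (043°, 33.6 nmi): east 33.6 sin 43° = 22.92, north 33.6 cos 43° = 24.57
Leg 2 (058°, 8.2 nmi): east 8.2 sin 58° = 6.95, north 8.2 cos 58° = 4.35
Leg 3 (104°, 11.7 nmi): east 11.7 sin 104° = 11.35, north 11.7 cos 104° = -2.83
Leg 4 (286°, 17.0 nmi): east 17.0 sin 286° = -16.34, north 17.0 cos 286° = 4.69
Net displacement: 24.88 east, 30.77 north. Direction back to start is (-24.88, -30.77): bearing = atan2(-24.88, -30.77) mod 360° = 218.95° ≈ 219°.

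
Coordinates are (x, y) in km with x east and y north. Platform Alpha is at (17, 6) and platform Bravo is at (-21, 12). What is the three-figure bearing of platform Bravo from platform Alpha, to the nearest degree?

279°

Δeast = -21 − 17 = -38.00; Δnorth = 12 − 6 = 6.00.
Bearing = atan2(Δeast, Δnorth) mod 360° = 278.97° ≈ 279°.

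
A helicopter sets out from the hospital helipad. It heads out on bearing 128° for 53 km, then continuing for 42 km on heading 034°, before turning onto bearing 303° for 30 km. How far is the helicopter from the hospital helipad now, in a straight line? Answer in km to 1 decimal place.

Leg 1 (128°, 53 km): east 53 sin 128° = 41.76, north 53 cos 128° = -32.63
Leg 2 (034°, 42 km): east 42 sin 34° = 23.49, north 42 cos 34° = 34.82
Leg 3 (303°, 30 km): east 30 sin 303° = -25.16, north 30 cos 303° = 16.34
Net: 40.09 east, 18.53 north. Distance = √((40.09)² + (18.53)²) = 44.165 km.

44.2 km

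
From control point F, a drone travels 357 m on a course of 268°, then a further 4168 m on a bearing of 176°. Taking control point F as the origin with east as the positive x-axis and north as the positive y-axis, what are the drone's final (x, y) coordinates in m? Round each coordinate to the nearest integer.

Leg 1 (268°, 357 m): east 357 sin 268° = -356.78, north 357 cos 268° = -12.46
Leg 2 (176°, 4168 m): east 4168 sin 176° = 290.74, north 4168 cos 176° = -4157.85
Summing: -66.04 m east, -4170.31 m north → (-66, -4170).

(-66, -4170)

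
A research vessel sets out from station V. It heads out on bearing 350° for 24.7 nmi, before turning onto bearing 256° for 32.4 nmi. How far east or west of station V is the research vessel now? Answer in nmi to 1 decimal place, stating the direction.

35.7 nmi west

Leg 1 (350°, 24.7 nmi): east 24.7 sin 350° = -4.29, north 24.7 cos 350° = 24.32
Leg 2 (256°, 32.4 nmi): east 32.4 sin 256° = -31.44, north 32.4 cos 256° = -7.84
Net east component: -35.73 nmi.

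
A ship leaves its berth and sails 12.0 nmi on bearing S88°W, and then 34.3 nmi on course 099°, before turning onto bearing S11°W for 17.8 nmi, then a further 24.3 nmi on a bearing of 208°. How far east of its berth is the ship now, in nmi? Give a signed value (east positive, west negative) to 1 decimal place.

7.1 nmi

Leg 1 (S88°W, 12.0 nmi): east 12.0 sin 268° = -11.99, north 12.0 cos 268° = -0.42
Leg 2 (099°, 34.3 nmi): east 34.3 sin 99° = 33.88, north 34.3 cos 99° = -5.37
Leg 3 (S11°W, 17.8 nmi): east 17.8 sin 191° = -3.40, north 17.8 cos 191° = -17.47
Leg 4 (208°, 24.3 nmi): east 24.3 sin 208° = -11.41, north 24.3 cos 208° = -21.46
Net east component: 7.08 nmi.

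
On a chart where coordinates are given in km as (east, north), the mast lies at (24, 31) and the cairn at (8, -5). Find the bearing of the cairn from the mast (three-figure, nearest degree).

204°

Δeast = 8 − 24 = -16.00; Δnorth = -5 − 31 = -36.00.
Bearing = atan2(Δeast, Δnorth) mod 360° = 203.96° ≈ 204°.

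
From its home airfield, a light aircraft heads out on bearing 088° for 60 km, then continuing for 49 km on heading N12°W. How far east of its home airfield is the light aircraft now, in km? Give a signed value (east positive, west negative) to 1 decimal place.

49.8 km

Leg 1 (088°, 60 km): east 60 sin 88° = 59.96, north 60 cos 88° = 2.09
Leg 2 (N12°W, 49 km): east 49 sin 348° = -10.19, north 49 cos 348° = 47.93
Net east component: 49.78 km.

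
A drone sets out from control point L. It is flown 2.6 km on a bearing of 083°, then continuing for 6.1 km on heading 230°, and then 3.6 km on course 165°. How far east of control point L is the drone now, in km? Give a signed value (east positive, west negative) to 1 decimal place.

Leg 1 (083°, 2.6 km): east 2.6 sin 83° = 2.58, north 2.6 cos 83° = 0.32
Leg 2 (230°, 6.1 km): east 6.1 sin 230° = -4.67, north 6.1 cos 230° = -3.92
Leg 3 (165°, 3.6 km): east 3.6 sin 165° = 0.93, north 3.6 cos 165° = -3.48
Net east component: -1.16 km.

-1.2 km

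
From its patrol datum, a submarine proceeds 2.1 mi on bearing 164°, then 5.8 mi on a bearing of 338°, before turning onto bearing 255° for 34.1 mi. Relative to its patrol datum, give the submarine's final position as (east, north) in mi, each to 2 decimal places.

Leg 1 (164°, 2.1 mi): east 2.1 sin 164° = 0.58, north 2.1 cos 164° = -2.02
Leg 2 (338°, 5.8 mi): east 5.8 sin 338° = -2.17, north 5.8 cos 338° = 5.38
Leg 3 (255°, 34.1 mi): east 34.1 sin 255° = -32.94, north 34.1 cos 255° = -8.83
Summing: -34.53 mi east, -5.47 mi north → (-34.53, -5.47).

(-34.53, -5.47)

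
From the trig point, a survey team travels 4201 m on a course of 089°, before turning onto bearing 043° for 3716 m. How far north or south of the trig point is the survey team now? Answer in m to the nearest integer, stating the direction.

Leg 1 (089°, 4201 m): east 4201 sin 89° = 4200.36, north 4201 cos 89° = 73.32
Leg 2 (043°, 3716 m): east 3716 sin 43° = 2534.31, north 3716 cos 43° = 2717.71
Net north component: 2791.03 m.

2791 m north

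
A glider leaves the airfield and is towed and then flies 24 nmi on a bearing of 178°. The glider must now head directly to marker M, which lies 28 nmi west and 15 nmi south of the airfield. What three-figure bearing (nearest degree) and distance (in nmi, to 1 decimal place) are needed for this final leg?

287°, 30.2 nmi

Leg 1 (178°, 24 nmi): east 24 sin 178° = 0.84, north 24 cos 178° = -23.99
Current position: (0.84, -23.99). Target: (-28, -15). Remaining: Δeast = -28.84, Δnorth = 8.99.
Bearing = atan2(-28.84, 8.99) mod 360° = 287.31°; distance = √((-28.84)² + (8.99)²) = 30.205 nmi.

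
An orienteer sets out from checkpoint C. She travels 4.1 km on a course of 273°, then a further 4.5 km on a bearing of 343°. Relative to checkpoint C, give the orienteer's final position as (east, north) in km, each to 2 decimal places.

(-5.41, 4.52)

Leg 1 (273°, 4.1 km): east 4.1 sin 273° = -4.09, north 4.1 cos 273° = 0.21
Leg 2 (343°, 4.5 km): east 4.5 sin 343° = -1.32, north 4.5 cos 343° = 4.30
Summing: -5.41 km east, 4.52 km north → (-5.41, 4.52).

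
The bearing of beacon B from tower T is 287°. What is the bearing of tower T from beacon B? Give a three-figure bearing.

Back-bearing = 287° − 180° = 107°.

107°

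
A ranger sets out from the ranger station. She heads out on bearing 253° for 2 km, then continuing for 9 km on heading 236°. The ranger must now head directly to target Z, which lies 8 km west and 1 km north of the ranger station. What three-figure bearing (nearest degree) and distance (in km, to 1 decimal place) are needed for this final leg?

Leg 1 (253°, 2 km): east 2 sin 253° = -1.91, north 2 cos 253° = -0.58
Leg 2 (236°, 9 km): east 9 sin 236° = -7.46, north 9 cos 236° = -5.03
Current position: (-9.37, -5.62). Target: (-8, 1). Remaining: Δeast = 1.37, Δnorth = 6.62.
Bearing = atan2(1.37, 6.62) mod 360° = 11.73°; distance = √((1.37)² + (6.62)²) = 6.759 km.

012°, 6.8 km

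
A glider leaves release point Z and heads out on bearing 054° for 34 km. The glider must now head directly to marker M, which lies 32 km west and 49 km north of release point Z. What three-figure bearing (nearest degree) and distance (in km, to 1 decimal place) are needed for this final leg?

296°, 66.2 km

Leg 1 (054°, 34 km): east 34 sin 54° = 27.51, north 34 cos 54° = 19.98
Current position: (27.51, 19.98). Target: (-32, 49). Remaining: Δeast = -59.51, Δnorth = 29.02.
Bearing = atan2(-59.51, 29.02) mod 360° = 295.99°; distance = √((-59.51)² + (29.02)²) = 66.204 km.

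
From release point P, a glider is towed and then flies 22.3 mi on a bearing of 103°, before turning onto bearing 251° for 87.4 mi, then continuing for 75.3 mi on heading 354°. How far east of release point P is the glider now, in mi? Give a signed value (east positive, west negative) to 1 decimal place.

Leg 1 (103°, 22.3 mi): east 22.3 sin 103° = 21.73, north 22.3 cos 103° = -5.02
Leg 2 (251°, 87.4 mi): east 87.4 sin 251° = -82.64, north 87.4 cos 251° = -28.45
Leg 3 (354°, 75.3 mi): east 75.3 sin 354° = -7.87, north 75.3 cos 354° = 74.89
Net east component: -68.78 mi.

-68.8 mi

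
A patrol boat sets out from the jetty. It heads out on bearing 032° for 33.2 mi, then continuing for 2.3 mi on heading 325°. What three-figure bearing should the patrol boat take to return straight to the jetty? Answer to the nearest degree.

208°

Leg 1 (032°, 33.2 mi): east 33.2 sin 32° = 17.59, north 33.2 cos 32° = 28.16
Leg 2 (325°, 2.3 mi): east 2.3 sin 325° = -1.32, north 2.3 cos 325° = 1.88
Net displacement: 16.27 east, 30.04 north. Direction back to start is (-16.27, -30.04): bearing = atan2(-16.27, -30.04) mod 360° = 208.45° ≈ 208°.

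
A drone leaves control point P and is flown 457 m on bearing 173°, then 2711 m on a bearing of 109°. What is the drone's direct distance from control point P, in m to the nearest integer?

2940 m

Leg 1 (173°, 457 m): east 457 sin 173° = 55.69, north 457 cos 173° = -453.59
Leg 2 (109°, 2711 m): east 2711 sin 109° = 2563.30, north 2711 cos 109° = -882.62
Net: 2619.00 east, -1336.21 north. Distance = √((2619.00)² + (-1336.21)²) = 2940.168 m.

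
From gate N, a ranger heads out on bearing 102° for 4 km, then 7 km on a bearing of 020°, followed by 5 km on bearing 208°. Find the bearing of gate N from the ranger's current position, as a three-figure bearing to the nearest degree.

251°

Leg 1 (102°, 4 km): east 4 sin 102° = 3.91, north 4 cos 102° = -0.83
Leg 2 (020°, 7 km): east 7 sin 20° = 2.39, north 7 cos 20° = 6.58
Leg 3 (208°, 5 km): east 5 sin 208° = -2.35, north 5 cos 208° = -4.41
Net displacement: 3.96 east, 1.33 north. Direction back to start is (-3.96, -1.33): bearing = atan2(-3.96, -1.33) mod 360° = 251.41° ≈ 251°.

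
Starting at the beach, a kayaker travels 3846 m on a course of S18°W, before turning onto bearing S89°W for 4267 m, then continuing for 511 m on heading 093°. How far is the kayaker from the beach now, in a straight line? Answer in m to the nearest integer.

6211 m

Leg 1 (S18°W, 3846 m): east 3846 sin 198° = -1188.48, north 3846 cos 198° = -3657.76
Leg 2 (S89°W, 4267 m): east 4267 sin 269° = -4266.35, north 4267 cos 269° = -74.47
Leg 3 (093°, 511 m): east 511 sin 93° = 510.30, north 511 cos 93° = -26.74
Net: -4944.53 east, -3758.98 north. Distance = √((-4944.53)² + (-3758.98)²) = 6211.142 m.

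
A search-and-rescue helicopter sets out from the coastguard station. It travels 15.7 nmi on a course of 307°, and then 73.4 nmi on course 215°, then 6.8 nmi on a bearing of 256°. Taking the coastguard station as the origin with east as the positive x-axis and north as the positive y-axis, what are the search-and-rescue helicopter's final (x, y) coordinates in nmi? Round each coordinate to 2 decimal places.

(-61.24, -52.32)

Leg 1 (307°, 15.7 nmi): east 15.7 sin 307° = -12.54, north 15.7 cos 307° = 9.45
Leg 2 (215°, 73.4 nmi): east 73.4 sin 215° = -42.10, north 73.4 cos 215° = -60.13
Leg 3 (256°, 6.8 nmi): east 6.8 sin 256° = -6.60, north 6.8 cos 256° = -1.65
Summing: -61.24 nmi east, -52.32 nmi north → (-61.24, -52.32).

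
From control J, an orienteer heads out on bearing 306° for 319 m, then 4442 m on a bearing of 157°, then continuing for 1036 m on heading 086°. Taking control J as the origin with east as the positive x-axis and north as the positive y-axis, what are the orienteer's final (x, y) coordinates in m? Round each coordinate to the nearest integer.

(2511, -3829)

Leg 1 (306°, 319 m): east 319 sin 306° = -258.08, north 319 cos 306° = 187.50
Leg 2 (157°, 4442 m): east 4442 sin 157° = 1735.63, north 4442 cos 157° = -4088.88
Leg 3 (086°, 1036 m): east 1036 sin 86° = 1033.48, north 1036 cos 86° = 72.27
Summing: 2511.03 m east, -3829.11 m north → (2511, -3829).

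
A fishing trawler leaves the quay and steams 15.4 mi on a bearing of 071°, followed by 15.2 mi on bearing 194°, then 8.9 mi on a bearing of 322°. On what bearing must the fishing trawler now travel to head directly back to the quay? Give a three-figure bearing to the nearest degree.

Leg 1 (071°, 15.4 mi): east 15.4 sin 71° = 14.56, north 15.4 cos 71° = 5.01
Leg 2 (194°, 15.2 mi): east 15.2 sin 194° = -3.68, north 15.2 cos 194° = -14.75
Leg 3 (322°, 8.9 mi): east 8.9 sin 322° = -5.48, north 8.9 cos 322° = 7.01
Net displacement: 5.40 east, -2.72 north. Direction back to start is (-5.40, 2.72): bearing = atan2(-5.40, 2.72) mod 360° = 296.73° ≈ 297°.

297°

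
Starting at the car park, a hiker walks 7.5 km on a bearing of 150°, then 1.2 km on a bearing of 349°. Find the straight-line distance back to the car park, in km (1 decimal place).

Leg 1 (150°, 7.5 km): east 7.5 sin 150° = 3.75, north 7.5 cos 150° = -6.50
Leg 2 (349°, 1.2 km): east 1.2 sin 349° = -0.23, north 1.2 cos 349° = 1.18
Net: 3.52 east, -5.32 north. Distance = √((3.52)² + (-5.32)²) = 6.377 km.

6.4 km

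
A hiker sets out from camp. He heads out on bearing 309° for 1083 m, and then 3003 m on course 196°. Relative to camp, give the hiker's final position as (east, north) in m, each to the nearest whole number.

Leg 1 (309°, 1083 m): east 1083 sin 309° = -841.65, north 1083 cos 309° = 681.55
Leg 2 (196°, 3003 m): east 3003 sin 196° = -827.74, north 3003 cos 196° = -2886.67
Summing: -1669.39 m east, -2205.11 m north → (-1669, -2205).

(-1669, -2205)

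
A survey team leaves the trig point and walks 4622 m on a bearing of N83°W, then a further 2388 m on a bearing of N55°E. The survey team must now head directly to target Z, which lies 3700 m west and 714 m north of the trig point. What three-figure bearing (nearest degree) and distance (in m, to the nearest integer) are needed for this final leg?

Leg 1 (N83°W, 4622 m): east 4622 sin 277° = -4587.55, north 4622 cos 277° = 563.28
Leg 2 (N55°E, 2388 m): east 2388 sin 55° = 1956.14, north 2388 cos 55° = 1369.70
Current position: (-2631.41, 1932.98). Target: (-3700, 714). Remaining: Δeast = -1068.59, Δnorth = -1218.98.
Bearing = atan2(-1068.59, -1218.98) mod 360° = 221.24°; distance = √((-1068.59)² + (-1218.98)²) = 1621.046 m.

221°, 1621 m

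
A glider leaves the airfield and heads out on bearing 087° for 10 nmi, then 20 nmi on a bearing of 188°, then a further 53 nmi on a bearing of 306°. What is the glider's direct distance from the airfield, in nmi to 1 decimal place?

Leg 1 (087°, 10 nmi): east 10 sin 87° = 9.99, north 10 cos 87° = 0.52
Leg 2 (188°, 20 nmi): east 20 sin 188° = -2.78, north 20 cos 188° = -19.81
Leg 3 (306°, 53 nmi): east 53 sin 306° = -42.88, north 53 cos 306° = 31.15
Net: -35.68 east, 11.87 north. Distance = √((-35.68)² + (11.87)²) = 37.598 nmi.

37.6 nmi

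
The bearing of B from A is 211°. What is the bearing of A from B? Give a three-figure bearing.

031°

Back-bearing = 211° − 180° = 031°.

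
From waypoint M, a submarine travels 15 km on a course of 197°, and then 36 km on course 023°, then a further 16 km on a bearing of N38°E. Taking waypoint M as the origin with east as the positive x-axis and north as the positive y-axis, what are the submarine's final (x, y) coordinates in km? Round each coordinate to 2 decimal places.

(19.53, 31.40)

Leg 1 (197°, 15 km): east 15 sin 197° = -4.39, north 15 cos 197° = -14.34
Leg 2 (023°, 36 km): east 36 sin 23° = 14.07, north 36 cos 23° = 33.14
Leg 3 (N38°E, 16 km): east 16 sin 38° = 9.85, north 16 cos 38° = 12.61
Summing: 19.53 km east, 31.40 km north → (19.53, 31.40).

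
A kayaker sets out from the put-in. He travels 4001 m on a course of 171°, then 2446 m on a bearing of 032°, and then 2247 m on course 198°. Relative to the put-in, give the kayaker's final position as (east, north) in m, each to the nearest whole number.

Leg 1 (171°, 4001 m): east 4001 sin 171° = 625.89, north 4001 cos 171° = -3951.74
Leg 2 (032°, 2446 m): east 2446 sin 32° = 1296.18, north 2446 cos 32° = 2074.33
Leg 3 (198°, 2247 m): east 2247 sin 198° = -694.36, north 2247 cos 198° = -2137.02
Summing: 1227.72 m east, -4014.44 m north → (1228, -4014).

(1228, -4014)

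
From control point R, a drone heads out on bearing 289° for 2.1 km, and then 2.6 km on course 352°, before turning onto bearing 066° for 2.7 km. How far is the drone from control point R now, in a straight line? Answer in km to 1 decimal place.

Leg 1 (289°, 2.1 km): east 2.1 sin 289° = -1.99, north 2.1 cos 289° = 0.68
Leg 2 (352°, 2.6 km): east 2.6 sin 352° = -0.36, north 2.6 cos 352° = 2.57
Leg 3 (066°, 2.7 km): east 2.7 sin 66° = 2.47, north 2.7 cos 66° = 1.10
Net: 0.12 east, 4.36 north. Distance = √((0.12)² + (4.36)²) = 4.358 km.

4.4 km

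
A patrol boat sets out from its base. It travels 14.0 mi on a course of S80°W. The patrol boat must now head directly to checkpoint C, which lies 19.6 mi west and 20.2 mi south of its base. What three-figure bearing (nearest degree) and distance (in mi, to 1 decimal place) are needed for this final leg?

Leg 1 (S80°W, 14.0 mi): east 14.0 sin 260° = -13.79, north 14.0 cos 260° = -2.43
Current position: (-13.79, -2.43). Target: (-19.6, -20.2). Remaining: Δeast = -5.81, Δnorth = -17.77.
Bearing = atan2(-5.81, -17.77) mod 360° = 198.11°; distance = √((-5.81)² + (-17.77)²) = 18.696 mi.

198°, 18.7 mi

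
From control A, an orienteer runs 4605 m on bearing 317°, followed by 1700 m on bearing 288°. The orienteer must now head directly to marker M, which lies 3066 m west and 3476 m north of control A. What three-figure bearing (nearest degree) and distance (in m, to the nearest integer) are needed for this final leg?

Leg 1 (317°, 4605 m): east 4605 sin 317° = -3140.60, north 4605 cos 317° = 3367.88
Leg 2 (288°, 1700 m): east 1700 sin 288° = -1616.80, north 1700 cos 288° = 525.33
Current position: (-4757.40, 3893.21). Target: (-3066, 3476). Remaining: Δeast = 1691.40, Δnorth = -417.21.
Bearing = atan2(1691.40, -417.21) mod 360° = 103.86°; distance = √((1691.40)² + (-417.21)²) = 1742.095 m.

104°, 1742 m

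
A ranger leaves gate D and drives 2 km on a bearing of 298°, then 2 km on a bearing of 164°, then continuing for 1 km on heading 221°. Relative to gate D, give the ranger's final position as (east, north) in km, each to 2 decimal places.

Leg 1 (298°, 2 km): east 2 sin 298° = -1.77, north 2 cos 298° = 0.94
Leg 2 (164°, 2 km): east 2 sin 164° = 0.55, north 2 cos 164° = -1.92
Leg 3 (221°, 1 km): east 1 sin 221° = -0.66, north 1 cos 221° = -0.75
Summing: -1.87 km east, -1.74 km north → (-1.87, -1.74).

(-1.87, -1.74)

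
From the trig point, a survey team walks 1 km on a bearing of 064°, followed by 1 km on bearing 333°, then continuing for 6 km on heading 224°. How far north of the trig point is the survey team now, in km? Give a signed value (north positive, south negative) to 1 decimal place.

-3.0 km

Leg 1 (064°, 1 km): east 1 sin 64° = 0.90, north 1 cos 64° = 0.44
Leg 2 (333°, 1 km): east 1 sin 333° = -0.45, north 1 cos 333° = 0.89
Leg 3 (224°, 6 km): east 6 sin 224° = -4.17, north 6 cos 224° = -4.32
Net north component: -2.99 km.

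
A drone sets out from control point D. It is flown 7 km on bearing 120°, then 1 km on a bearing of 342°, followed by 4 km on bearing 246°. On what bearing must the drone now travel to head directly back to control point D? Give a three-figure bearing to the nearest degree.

333°

Leg 1 (120°, 7 km): east 7 sin 120° = 6.06, north 7 cos 120° = -3.50
Leg 2 (342°, 1 km): east 1 sin 342° = -0.31, north 1 cos 342° = 0.95
Leg 3 (246°, 4 km): east 4 sin 246° = -3.65, north 4 cos 246° = -1.63
Net displacement: 2.10 east, -4.18 north. Direction back to start is (-2.10, 4.18): bearing = atan2(-2.10, 4.18) mod 360° = 333.31° ≈ 333°.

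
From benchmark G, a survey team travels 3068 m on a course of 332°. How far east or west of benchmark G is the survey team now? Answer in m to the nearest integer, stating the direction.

Leg 1 (332°, 3068 m): east 3068 sin 332° = -1440.34, north 3068 cos 332° = 2708.88
Net east component: -1440.34 m.

1440 m west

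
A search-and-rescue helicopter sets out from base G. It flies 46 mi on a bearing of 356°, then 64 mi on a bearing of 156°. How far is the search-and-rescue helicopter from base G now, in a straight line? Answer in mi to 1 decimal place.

Leg 1 (356°, 46 mi): east 46 sin 356° = -3.21, north 46 cos 356° = 45.89
Leg 2 (156°, 64 mi): east 64 sin 156° = 26.03, north 64 cos 156° = -58.47
Net: 22.82 east, -12.58 north. Distance = √((22.82)² + (-12.58)²) = 26.059 mi.

26.1 mi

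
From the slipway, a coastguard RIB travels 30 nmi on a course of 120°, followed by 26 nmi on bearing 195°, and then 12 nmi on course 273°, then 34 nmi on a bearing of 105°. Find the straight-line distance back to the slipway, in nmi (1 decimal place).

62.8 nmi

Leg 1 (120°, 30 nmi): east 30 sin 120° = 25.98, north 30 cos 120° = -15.00
Leg 2 (195°, 26 nmi): east 26 sin 195° = -6.73, north 26 cos 195° = -25.11
Leg 3 (273°, 12 nmi): east 12 sin 273° = -11.98, north 12 cos 273° = 0.63
Leg 4 (105°, 34 nmi): east 34 sin 105° = 32.84, north 34 cos 105° = -8.80
Net: 40.11 east, -48.29 north. Distance = √((40.11)² + (-48.29)²) = 62.772 nmi.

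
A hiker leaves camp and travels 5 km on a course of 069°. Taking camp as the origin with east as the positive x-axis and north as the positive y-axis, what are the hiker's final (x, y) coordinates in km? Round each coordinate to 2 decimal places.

(4.67, 1.79)

Leg 1 (069°, 5 km): east 5 sin 69° = 4.67, north 5 cos 69° = 1.79
Summing: 4.67 km east, 1.79 km north → (4.67, 1.79).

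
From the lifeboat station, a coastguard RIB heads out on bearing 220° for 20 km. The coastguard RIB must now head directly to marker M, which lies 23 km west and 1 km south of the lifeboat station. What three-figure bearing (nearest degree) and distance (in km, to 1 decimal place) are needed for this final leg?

325°, 17.5 km

Leg 1 (220°, 20 km): east 20 sin 220° = -12.86, north 20 cos 220° = -15.32
Current position: (-12.86, -15.32). Target: (-23, -1). Remaining: Δeast = -10.14, Δnorth = 14.32.
Bearing = atan2(-10.14, 14.32) mod 360° = 324.69°; distance = √((-10.14)² + (14.32)²) = 17.550 km.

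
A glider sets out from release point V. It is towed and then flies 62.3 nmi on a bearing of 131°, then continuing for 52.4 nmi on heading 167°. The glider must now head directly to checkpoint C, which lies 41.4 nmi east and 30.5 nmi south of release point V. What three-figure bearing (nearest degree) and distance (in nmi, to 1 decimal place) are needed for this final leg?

Leg 1 (131°, 62.3 nmi): east 62.3 sin 131° = 47.02, north 62.3 cos 131° = -40.87
Leg 2 (167°, 52.4 nmi): east 52.4 sin 167° = 11.79, north 52.4 cos 167° = -51.06
Current position: (58.81, -91.93). Target: (41.4, -30.5). Remaining: Δeast = -17.41, Δnorth = 61.43.
Bearing = atan2(-17.41, 61.43) mod 360° = 344.18°; distance = √((-17.41)² + (61.43)²) = 63.848 nmi.

344°, 63.8 nmi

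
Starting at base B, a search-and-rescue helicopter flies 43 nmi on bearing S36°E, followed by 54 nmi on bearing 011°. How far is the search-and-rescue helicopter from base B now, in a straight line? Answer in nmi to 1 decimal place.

40.0 nmi

Leg 1 (S36°E, 43 nmi): east 43 sin 144° = 25.27, north 43 cos 144° = -34.79
Leg 2 (011°, 54 nmi): east 54 sin 11° = 10.30, north 54 cos 11° = 53.01
Net: 35.58 east, 18.22 north. Distance = √((35.58)² + (18.22)²) = 39.972 nmi.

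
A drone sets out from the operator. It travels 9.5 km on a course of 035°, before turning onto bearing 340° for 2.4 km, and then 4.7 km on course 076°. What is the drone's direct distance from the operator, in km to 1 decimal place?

Leg 1 (035°, 9.5 km): east 9.5 sin 35° = 5.45, north 9.5 cos 35° = 7.78
Leg 2 (340°, 2.4 km): east 2.4 sin 340° = -0.82, north 2.4 cos 340° = 2.26
Leg 3 (076°, 4.7 km): east 4.7 sin 76° = 4.56, north 4.7 cos 76° = 1.14
Net: 9.19 east, 11.17 north. Distance = √((9.19)² + (11.17)²) = 14.467 km.

14.5 km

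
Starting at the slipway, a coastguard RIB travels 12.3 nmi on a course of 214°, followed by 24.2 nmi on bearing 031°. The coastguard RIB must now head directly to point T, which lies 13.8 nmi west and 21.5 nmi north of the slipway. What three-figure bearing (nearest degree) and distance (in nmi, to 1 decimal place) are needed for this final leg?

Leg 1 (214°, 12.3 nmi): east 12.3 sin 214° = -6.88, north 12.3 cos 214° = -10.20
Leg 2 (031°, 24.2 nmi): east 24.2 sin 31° = 12.46, north 24.2 cos 31° = 20.74
Current position: (5.59, 10.55). Target: (-13.8, 21.5). Remaining: Δeast = -19.39, Δnorth = 10.95.
Bearing = atan2(-19.39, 10.95) mod 360° = 299.47°; distance = √((-19.39)² + (10.95)²) = 22.266 nmi.

299°, 22.3 nmi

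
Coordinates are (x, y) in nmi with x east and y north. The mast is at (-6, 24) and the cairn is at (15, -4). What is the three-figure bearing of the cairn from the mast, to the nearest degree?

143°

Δeast = 15 − -6 = 21.00; Δnorth = -4 − 24 = -28.00.
Bearing = atan2(Δeast, Δnorth) mod 360° = 143.13° ≈ 143°.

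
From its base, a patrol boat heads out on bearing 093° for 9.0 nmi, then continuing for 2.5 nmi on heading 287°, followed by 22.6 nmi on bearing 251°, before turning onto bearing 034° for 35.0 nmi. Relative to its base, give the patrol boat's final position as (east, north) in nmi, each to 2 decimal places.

Leg 1 (093°, 9.0 nmi): east 9.0 sin 93° = 8.99, north 9.0 cos 93° = -0.47
Leg 2 (287°, 2.5 nmi): east 2.5 sin 287° = -2.39, north 2.5 cos 287° = 0.73
Leg 3 (251°, 22.6 nmi): east 22.6 sin 251° = -21.37, north 22.6 cos 251° = -7.36
Leg 4 (034°, 35.0 nmi): east 35.0 sin 34° = 19.57, north 35.0 cos 34° = 29.02
Summing: 4.80 nmi east, 21.92 nmi north → (4.80, 21.92).

(4.80, 21.92)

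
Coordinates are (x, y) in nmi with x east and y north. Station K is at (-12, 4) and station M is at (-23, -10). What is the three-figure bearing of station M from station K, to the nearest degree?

Δeast = -23 − -12 = -11.00; Δnorth = -10 − 4 = -14.00.
Bearing = atan2(Δeast, Δnorth) mod 360° = 218.16° ≈ 218°.

218°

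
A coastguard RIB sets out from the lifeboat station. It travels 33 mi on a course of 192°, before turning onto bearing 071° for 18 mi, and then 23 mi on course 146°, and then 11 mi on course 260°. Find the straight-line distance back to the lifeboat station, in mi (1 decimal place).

48.9 mi

Leg 1 (192°, 33 mi): east 33 sin 192° = -6.86, north 33 cos 192° = -32.28
Leg 2 (071°, 18 mi): east 18 sin 71° = 17.02, north 18 cos 71° = 5.86
Leg 3 (146°, 23 mi): east 23 sin 146° = 12.86, north 23 cos 146° = -19.07
Leg 4 (260°, 11 mi): east 11 sin 260° = -10.83, north 11 cos 260° = -1.91
Net: 12.19 east, -47.40 north. Distance = √((12.19)² + (-47.40)²) = 48.938 mi.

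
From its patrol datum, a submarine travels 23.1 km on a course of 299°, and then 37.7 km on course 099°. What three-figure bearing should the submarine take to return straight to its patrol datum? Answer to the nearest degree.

Leg 1 (299°, 23.1 km): east 23.1 sin 299° = -20.20, north 23.1 cos 299° = 11.20
Leg 2 (099°, 37.7 km): east 37.7 sin 99° = 37.24, north 37.7 cos 99° = -5.90
Net displacement: 17.03 east, 5.30 north. Direction back to start is (-17.03, -5.30): bearing = atan2(-17.03, -5.30) mod 360° = 252.71° ≈ 253°.

253°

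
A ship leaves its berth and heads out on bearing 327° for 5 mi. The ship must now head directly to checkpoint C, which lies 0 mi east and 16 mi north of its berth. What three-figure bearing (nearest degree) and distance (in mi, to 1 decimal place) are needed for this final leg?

013°, 12.1 mi

Leg 1 (327°, 5 mi): east 5 sin 327° = -2.72, north 5 cos 327° = 4.19
Current position: (-2.72, 4.19). Target: (0, 16). Remaining: Δeast = 2.72, Δnorth = 11.81.
Bearing = atan2(2.72, 11.81) mod 360° = 12.99°; distance = √((2.72)² + (11.81)²) = 12.117 mi.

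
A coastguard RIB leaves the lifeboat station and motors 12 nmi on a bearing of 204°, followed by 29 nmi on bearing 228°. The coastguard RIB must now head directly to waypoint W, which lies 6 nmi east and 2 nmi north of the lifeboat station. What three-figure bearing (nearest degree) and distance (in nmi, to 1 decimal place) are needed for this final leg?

Leg 1 (204°, 12 nmi): east 12 sin 204° = -4.88, north 12 cos 204° = -10.96
Leg 2 (228°, 29 nmi): east 29 sin 228° = -21.55, north 29 cos 228° = -19.40
Current position: (-26.43, -30.37). Target: (6, 2). Remaining: Δeast = 32.43, Δnorth = 32.37.
Bearing = atan2(32.43, 32.37) mod 360° = 45.06°; distance = √((32.43)² + (32.37)²) = 45.820 nmi.

045°, 45.8 nmi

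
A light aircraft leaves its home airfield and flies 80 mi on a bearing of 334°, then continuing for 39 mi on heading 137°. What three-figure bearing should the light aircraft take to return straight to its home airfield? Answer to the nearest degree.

169°

Leg 1 (334°, 80 mi): east 80 sin 334° = -35.07, north 80 cos 334° = 71.90
Leg 2 (137°, 39 mi): east 39 sin 137° = 26.60, north 39 cos 137° = -28.52
Net displacement: -8.47 east, 43.38 north. Direction back to start is (8.47, -43.38): bearing = atan2(8.47, -43.38) mod 360° = 168.95° ≈ 169°.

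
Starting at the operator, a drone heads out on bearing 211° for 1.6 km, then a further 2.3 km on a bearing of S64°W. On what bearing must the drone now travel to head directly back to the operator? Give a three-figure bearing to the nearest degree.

051°

Leg 1 (211°, 1.6 km): east 1.6 sin 211° = -0.82, north 1.6 cos 211° = -1.37
Leg 2 (S64°W, 2.3 km): east 2.3 sin 244° = -2.07, north 2.3 cos 244° = -1.01
Net displacement: -2.89 east, -2.38 north. Direction back to start is (2.89, 2.38): bearing = atan2(2.89, 2.38) mod 360° = 50.54° ≈ 051°.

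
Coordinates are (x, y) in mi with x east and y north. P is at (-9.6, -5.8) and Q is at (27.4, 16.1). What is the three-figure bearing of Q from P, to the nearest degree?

Δeast = 27.4 − -9.6 = 37.00; Δnorth = 16.1 − -5.8 = 21.90.
Bearing = atan2(Δeast, Δnorth) mod 360° = 59.38° ≈ 059°.

059°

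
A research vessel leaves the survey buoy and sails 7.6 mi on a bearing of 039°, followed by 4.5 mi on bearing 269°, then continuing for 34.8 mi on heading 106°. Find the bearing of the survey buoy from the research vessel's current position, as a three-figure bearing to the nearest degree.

Leg 1 (039°, 7.6 mi): east 7.6 sin 39° = 4.78, north 7.6 cos 39° = 5.91
Leg 2 (269°, 4.5 mi): east 4.5 sin 269° = -4.50, north 4.5 cos 269° = -0.08
Leg 3 (106°, 34.8 mi): east 34.8 sin 106° = 33.45, north 34.8 cos 106° = -9.59
Net displacement: 33.74 east, -3.76 north. Direction back to start is (-33.74, 3.76): bearing = atan2(-33.74, 3.76) mod 360° = 276.37° ≈ 276°.

276°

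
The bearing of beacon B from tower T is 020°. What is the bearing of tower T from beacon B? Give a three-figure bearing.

Back-bearing = 020° + 180° = 200°.

200°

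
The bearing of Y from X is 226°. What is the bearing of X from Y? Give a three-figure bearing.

Back-bearing = 226° − 180° = 046°.

046°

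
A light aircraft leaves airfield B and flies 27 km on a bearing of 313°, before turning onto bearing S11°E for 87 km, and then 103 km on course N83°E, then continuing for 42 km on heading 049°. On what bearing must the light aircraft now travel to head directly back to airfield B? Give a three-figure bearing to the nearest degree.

282°

Leg 1 (313°, 27 km): east 27 sin 313° = -19.75, north 27 cos 313° = 18.41
Leg 2 (S11°E, 87 km): east 87 sin 169° = 16.60, north 87 cos 169° = -85.40
Leg 3 (N83°E, 103 km): east 103 sin 83° = 102.23, north 103 cos 83° = 12.55
Leg 4 (049°, 42 km): east 42 sin 49° = 31.70, north 42 cos 49° = 27.55
Net displacement: 130.78 east, -26.88 north. Direction back to start is (-130.78, 26.88): bearing = atan2(-130.78, 26.88) mod 360° = 281.61° ≈ 282°.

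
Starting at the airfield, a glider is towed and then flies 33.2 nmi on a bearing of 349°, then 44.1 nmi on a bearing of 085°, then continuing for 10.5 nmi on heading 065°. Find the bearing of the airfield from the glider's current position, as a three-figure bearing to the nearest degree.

229°

Leg 1 (349°, 33.2 nmi): east 33.2 sin 349° = -6.33, north 33.2 cos 349° = 32.59
Leg 2 (085°, 44.1 nmi): east 44.1 sin 85° = 43.93, north 44.1 cos 85° = 3.84
Leg 3 (065°, 10.5 nmi): east 10.5 sin 65° = 9.52, north 10.5 cos 65° = 4.44
Net displacement: 47.11 east, 40.87 north. Direction back to start is (-47.11, -40.87): bearing = atan2(-47.11, -40.87) mod 360° = 229.06° ≈ 229°.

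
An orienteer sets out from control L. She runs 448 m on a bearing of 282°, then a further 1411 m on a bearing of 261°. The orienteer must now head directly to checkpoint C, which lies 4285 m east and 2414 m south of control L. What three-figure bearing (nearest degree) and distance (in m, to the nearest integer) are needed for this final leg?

110°, 6530 m

Leg 1 (282°, 448 m): east 448 sin 282° = -438.21, north 448 cos 282° = 93.14
Leg 2 (261°, 1411 m): east 1411 sin 261° = -1393.63, north 1411 cos 261° = -220.73
Current position: (-1831.84, -127.58). Target: (4285, -2414). Remaining: Δeast = 6116.84, Δnorth = -2286.42.
Bearing = atan2(6116.84, -2286.42) mod 360° = 110.50°; distance = √((6116.84)² + (-2286.42)²) = 6530.192 m.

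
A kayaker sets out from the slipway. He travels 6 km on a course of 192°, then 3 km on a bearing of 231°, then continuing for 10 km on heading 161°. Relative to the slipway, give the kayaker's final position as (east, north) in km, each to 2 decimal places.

Leg 1 (192°, 6 km): east 6 sin 192° = -1.25, north 6 cos 192° = -5.87
Leg 2 (231°, 3 km): east 3 sin 231° = -2.33, north 3 cos 231° = -1.89
Leg 3 (161°, 10 km): east 10 sin 161° = 3.26, north 10 cos 161° = -9.46
Summing: -0.32 km east, -17.21 km north → (-0.32, -17.21).

(-0.32, -17.21)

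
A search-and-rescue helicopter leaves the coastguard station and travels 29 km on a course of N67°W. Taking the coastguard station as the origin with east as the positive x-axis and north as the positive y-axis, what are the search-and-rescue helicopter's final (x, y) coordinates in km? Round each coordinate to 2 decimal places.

Leg 1 (N67°W, 29 km): east 29 sin 293° = -26.69, north 29 cos 293° = 11.33
Summing: -26.69 km east, 11.33 km north → (-26.69, 11.33).

(-26.69, 11.33)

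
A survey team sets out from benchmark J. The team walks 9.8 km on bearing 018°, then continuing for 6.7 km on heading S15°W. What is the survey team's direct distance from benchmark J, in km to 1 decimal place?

Leg 1 (018°, 9.8 km): east 9.8 sin 18° = 3.03, north 9.8 cos 18° = 9.32
Leg 2 (S15°W, 6.7 km): east 6.7 sin 195° = -1.73, north 6.7 cos 195° = -6.47
Net: 1.29 east, 2.85 north. Distance = √((1.29)² + (2.85)²) = 3.129 km.

3.1 km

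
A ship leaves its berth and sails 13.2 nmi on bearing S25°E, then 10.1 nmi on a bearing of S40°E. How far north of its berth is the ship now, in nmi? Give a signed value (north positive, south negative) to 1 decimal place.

-19.7 nmi

Leg 1 (S25°E, 13.2 nmi): east 13.2 sin 155° = 5.58, north 13.2 cos 155° = -11.96
Leg 2 (S40°E, 10.1 nmi): east 10.1 sin 140° = 6.49, north 10.1 cos 140° = -7.74
Net north component: -19.70 nmi.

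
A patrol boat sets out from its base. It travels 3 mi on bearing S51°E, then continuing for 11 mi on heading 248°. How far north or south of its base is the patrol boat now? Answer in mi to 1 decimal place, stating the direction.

6.0 mi south

Leg 1 (S51°E, 3 mi): east 3 sin 129° = 2.33, north 3 cos 129° = -1.89
Leg 2 (248°, 11 mi): east 11 sin 248° = -10.20, north 11 cos 248° = -4.12
Net north component: -6.01 mi.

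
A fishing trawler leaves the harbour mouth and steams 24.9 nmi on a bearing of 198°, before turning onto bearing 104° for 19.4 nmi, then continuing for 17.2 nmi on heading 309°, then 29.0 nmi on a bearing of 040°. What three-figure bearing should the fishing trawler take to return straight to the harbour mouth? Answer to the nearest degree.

Leg 1 (198°, 24.9 nmi): east 24.9 sin 198° = -7.69, north 24.9 cos 198° = -23.68
Leg 2 (104°, 19.4 nmi): east 19.4 sin 104° = 18.82, north 19.4 cos 104° = -4.69
Leg 3 (309°, 17.2 nmi): east 17.2 sin 309° = -13.37, north 17.2 cos 309° = 10.82
Leg 4 (040°, 29.0 nmi): east 29.0 sin 40° = 18.64, north 29.0 cos 40° = 22.22
Net displacement: 16.40 east, 4.67 north. Direction back to start is (-16.40, -4.67): bearing = atan2(-16.40, -4.67) mod 360° = 254.12° ≈ 254°.

254°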